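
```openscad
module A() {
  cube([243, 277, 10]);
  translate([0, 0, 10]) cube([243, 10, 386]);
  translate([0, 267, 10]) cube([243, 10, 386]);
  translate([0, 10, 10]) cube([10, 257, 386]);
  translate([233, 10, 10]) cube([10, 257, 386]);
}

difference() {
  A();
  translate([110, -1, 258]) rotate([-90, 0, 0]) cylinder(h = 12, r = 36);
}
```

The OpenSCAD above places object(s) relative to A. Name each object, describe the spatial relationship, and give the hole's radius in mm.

A is an open box. The open box has a circular hole through its front wall. The hole's radius is 36 mm.

The subtracted cylinder has r = 36 mm.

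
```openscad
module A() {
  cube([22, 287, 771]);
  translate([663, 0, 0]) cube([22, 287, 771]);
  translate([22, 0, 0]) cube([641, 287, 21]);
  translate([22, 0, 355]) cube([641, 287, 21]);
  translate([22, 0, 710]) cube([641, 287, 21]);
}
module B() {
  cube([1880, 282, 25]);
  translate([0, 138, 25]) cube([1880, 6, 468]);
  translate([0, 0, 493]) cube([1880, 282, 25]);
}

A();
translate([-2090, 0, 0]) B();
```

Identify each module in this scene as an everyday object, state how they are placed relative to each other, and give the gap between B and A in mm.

A is a bookshelf. B is an I-beam. The I-beam is on the floor beside the bookshelf on its −x side. The gap between the I-beam and the bookshelf is 210 mm.

The I-beam's nearest face is 210 mm from the bookshelf's −x face.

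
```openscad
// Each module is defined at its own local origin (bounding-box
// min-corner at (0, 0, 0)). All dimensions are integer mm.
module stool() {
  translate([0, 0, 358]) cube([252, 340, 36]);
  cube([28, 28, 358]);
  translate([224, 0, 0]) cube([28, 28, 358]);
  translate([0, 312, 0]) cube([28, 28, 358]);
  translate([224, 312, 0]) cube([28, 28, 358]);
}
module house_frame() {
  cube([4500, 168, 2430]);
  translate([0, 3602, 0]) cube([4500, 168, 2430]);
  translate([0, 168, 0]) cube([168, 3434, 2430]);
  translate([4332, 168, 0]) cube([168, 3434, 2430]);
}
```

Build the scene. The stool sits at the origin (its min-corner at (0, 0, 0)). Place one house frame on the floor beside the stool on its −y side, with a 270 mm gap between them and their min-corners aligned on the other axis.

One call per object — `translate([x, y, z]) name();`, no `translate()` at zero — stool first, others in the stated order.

stool();
translate([0, -4040, 0]) house_frame();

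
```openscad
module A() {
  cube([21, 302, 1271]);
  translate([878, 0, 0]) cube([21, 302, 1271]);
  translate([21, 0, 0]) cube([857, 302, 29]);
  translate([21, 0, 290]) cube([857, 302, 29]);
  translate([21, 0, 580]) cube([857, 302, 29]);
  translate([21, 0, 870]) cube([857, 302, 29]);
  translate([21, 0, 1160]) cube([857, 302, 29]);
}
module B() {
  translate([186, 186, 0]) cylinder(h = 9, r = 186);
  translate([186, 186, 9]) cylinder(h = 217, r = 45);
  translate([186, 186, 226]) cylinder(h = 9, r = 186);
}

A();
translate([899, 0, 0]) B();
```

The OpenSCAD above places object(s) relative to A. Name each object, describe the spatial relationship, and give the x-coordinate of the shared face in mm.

A is a bookshelf. B is a spool. The spool is against the bookshelf's +x side, with their −y faces flush. The x-coordinate of the shared face is 899 mm.

The bookshelf's +x face and the spool's −x face are both at x = 899 mm.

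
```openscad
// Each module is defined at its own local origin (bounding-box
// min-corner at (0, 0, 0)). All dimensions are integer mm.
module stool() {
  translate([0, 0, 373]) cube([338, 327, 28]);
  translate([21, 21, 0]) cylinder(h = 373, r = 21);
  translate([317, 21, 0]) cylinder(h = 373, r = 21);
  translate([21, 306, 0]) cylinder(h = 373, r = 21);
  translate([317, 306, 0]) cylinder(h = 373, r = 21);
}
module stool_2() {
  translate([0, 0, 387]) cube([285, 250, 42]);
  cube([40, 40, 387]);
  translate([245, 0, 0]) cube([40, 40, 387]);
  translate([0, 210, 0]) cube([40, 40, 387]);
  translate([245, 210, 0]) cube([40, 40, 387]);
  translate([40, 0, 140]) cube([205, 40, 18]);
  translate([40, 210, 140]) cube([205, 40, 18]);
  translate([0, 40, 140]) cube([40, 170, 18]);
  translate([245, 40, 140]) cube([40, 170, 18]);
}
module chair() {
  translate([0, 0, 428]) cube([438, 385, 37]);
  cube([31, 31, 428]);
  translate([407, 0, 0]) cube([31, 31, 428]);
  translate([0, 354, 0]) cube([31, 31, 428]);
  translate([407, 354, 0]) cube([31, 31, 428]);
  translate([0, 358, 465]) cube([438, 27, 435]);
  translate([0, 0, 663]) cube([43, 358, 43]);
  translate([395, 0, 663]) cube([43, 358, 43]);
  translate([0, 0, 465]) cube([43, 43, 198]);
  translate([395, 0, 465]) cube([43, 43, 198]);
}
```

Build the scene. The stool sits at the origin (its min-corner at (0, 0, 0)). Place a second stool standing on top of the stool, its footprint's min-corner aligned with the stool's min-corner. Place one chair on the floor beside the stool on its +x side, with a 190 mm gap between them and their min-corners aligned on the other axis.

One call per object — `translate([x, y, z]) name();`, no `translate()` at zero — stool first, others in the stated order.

stool();
translate([0, 0, 401]) stool_2();
translate([528, 0, 0]) chair();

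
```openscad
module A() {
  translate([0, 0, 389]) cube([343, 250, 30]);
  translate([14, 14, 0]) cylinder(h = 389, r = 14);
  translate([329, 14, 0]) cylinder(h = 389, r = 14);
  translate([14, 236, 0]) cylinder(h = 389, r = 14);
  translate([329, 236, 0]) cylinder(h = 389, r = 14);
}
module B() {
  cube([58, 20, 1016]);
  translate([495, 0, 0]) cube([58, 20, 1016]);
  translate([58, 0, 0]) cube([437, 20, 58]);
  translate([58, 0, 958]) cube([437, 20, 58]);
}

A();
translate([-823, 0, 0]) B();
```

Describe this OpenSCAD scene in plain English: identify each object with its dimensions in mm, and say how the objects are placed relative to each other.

A is a simple wooden stool: a rectangular seat 343 mm (x) by 250 mm (y), 30 mm thick, top face at z = 419 mm, on four round legs, each 28 mm in diameter. The legs rest on z = 0, each leg's axis is inset half a diameter from the nearest pair of seat edges (so the leg's bounding box is flush with the corner).

B is a rectangular picture frame lying in the x–z plane (depth along y). The opening is 437 mm wide (x) by 900 mm tall (z), surrounded by a border 58 mm wide on all four sides. The frame is 20 mm deep and is made of two full-height vertical stiles with two horizontal rails fitted between them.

The picture frame is on the floor beside the stool on its −x side.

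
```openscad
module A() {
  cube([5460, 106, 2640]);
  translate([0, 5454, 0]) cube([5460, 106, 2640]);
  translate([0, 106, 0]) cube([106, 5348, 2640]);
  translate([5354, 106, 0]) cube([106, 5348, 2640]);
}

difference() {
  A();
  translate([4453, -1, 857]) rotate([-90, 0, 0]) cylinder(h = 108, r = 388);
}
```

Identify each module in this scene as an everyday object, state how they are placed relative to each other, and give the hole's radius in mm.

A is a house frame. The house frame has a circular hole through its front wall. The hole's radius is 388 mm.

The subtracted cylinder has r = 388 mm.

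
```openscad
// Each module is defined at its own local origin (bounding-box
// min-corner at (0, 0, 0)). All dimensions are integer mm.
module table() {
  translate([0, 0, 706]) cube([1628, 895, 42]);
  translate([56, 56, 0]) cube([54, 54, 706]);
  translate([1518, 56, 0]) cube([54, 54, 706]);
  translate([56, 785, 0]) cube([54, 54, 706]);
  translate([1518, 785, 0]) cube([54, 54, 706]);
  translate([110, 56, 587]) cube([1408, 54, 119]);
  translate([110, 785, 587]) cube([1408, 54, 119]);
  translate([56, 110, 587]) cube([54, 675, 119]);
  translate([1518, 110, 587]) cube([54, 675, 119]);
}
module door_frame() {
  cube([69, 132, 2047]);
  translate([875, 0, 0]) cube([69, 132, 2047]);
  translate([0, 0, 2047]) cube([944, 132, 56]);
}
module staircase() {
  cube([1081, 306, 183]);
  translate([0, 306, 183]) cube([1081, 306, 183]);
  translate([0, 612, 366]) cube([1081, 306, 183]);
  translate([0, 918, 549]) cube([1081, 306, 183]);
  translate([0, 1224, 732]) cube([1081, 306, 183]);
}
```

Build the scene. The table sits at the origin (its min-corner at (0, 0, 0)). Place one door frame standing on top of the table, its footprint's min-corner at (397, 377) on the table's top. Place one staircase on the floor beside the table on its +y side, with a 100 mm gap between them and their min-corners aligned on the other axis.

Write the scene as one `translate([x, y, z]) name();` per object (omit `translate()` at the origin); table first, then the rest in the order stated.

table();
translate([397, 377, 748]) door_frame();
translate([0, 995, 0]) staircase();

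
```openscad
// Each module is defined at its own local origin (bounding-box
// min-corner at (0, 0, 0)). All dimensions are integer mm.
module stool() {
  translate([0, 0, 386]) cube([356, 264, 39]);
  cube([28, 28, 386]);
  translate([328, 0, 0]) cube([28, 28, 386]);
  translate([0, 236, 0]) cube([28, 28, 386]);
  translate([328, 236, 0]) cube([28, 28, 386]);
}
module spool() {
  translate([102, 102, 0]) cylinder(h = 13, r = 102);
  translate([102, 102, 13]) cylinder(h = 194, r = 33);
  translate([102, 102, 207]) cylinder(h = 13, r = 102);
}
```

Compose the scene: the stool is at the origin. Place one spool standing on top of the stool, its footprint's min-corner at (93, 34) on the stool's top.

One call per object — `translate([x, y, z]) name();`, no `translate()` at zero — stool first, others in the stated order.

stool();
translate([93, 34, 425]) spool();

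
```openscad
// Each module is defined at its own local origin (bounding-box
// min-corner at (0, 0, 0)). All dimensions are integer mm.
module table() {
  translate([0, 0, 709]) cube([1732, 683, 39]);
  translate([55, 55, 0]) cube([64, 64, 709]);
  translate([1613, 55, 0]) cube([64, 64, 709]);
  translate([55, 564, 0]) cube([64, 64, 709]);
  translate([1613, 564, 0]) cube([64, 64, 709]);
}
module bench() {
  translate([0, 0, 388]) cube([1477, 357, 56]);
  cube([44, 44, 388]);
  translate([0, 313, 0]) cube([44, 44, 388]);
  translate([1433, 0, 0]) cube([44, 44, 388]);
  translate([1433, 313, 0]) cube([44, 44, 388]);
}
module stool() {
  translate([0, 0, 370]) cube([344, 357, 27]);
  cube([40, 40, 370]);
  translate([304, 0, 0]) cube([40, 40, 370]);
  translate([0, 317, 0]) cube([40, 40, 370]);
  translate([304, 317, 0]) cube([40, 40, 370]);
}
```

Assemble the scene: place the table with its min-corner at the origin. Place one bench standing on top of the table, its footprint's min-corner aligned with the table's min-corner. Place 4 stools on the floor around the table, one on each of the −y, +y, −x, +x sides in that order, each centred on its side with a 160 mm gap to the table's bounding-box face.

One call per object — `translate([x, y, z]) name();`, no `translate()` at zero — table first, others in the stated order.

table();
translate([0, 0, 748]) bench();
translate([694, -517, 0]) stool();
translate([694, 843, 0]) stool();
translate([-504, 163, 0]) stool();
translate([1892, 163, 0]) stool();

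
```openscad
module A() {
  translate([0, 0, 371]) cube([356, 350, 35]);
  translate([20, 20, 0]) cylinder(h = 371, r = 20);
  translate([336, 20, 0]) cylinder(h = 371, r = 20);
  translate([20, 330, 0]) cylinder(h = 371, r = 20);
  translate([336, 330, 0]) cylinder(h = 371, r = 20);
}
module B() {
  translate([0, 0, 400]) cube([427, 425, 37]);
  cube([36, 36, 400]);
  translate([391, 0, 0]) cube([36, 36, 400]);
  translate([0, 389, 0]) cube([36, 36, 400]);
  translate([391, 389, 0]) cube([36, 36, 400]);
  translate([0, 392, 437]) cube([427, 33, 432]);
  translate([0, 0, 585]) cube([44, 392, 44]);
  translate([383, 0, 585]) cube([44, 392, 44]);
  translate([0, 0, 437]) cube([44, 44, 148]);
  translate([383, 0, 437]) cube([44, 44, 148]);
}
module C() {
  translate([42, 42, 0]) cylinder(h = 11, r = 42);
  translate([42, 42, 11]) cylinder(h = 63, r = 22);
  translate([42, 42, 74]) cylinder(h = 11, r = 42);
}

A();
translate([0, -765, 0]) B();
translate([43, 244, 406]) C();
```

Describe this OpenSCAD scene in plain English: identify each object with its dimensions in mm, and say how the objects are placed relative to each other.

A is a four-legged stool. The seat is 356×350 mm, 35 mm thick, top at z = 406 mm. It stands on four round legs, each 40 mm in diameter, from z = 0 to the seat underside, each leg's axis is inset half a diameter from the nearest pair of seat edges (so the leg's bounding box is flush with the corner).

B is a chair. The seat is a 427×425×37 mm slab with its top at z = 437 mm, on four 36×36 mm corner legs (flush with the seat edges, standing on z = 0). A flat backrest 33 mm thick, 432 mm tall, spans the full seat width and rises from the seat top along its +y edge, rear face flush with the rear of the seat. Two armrests of 44×44 mm section run along each side from the seat's front edge to the front of the backrest, top faces 192 mm above the seat top and outer faces flush with the seat's x-edges; a 44×44 mm post under the front of each armrest stands on the seat at the front corner.

C is a spool: two coaxial disc flanges of radius 42 mm and thickness 11 mm, joined by a core cylinder of radius 22 mm and height 63 mm. The lower flange rests on z = 0 and the three cylinders share a vertical axis.

The chair is on the floor beside the stool on its −y side. The spool is on top of the stool.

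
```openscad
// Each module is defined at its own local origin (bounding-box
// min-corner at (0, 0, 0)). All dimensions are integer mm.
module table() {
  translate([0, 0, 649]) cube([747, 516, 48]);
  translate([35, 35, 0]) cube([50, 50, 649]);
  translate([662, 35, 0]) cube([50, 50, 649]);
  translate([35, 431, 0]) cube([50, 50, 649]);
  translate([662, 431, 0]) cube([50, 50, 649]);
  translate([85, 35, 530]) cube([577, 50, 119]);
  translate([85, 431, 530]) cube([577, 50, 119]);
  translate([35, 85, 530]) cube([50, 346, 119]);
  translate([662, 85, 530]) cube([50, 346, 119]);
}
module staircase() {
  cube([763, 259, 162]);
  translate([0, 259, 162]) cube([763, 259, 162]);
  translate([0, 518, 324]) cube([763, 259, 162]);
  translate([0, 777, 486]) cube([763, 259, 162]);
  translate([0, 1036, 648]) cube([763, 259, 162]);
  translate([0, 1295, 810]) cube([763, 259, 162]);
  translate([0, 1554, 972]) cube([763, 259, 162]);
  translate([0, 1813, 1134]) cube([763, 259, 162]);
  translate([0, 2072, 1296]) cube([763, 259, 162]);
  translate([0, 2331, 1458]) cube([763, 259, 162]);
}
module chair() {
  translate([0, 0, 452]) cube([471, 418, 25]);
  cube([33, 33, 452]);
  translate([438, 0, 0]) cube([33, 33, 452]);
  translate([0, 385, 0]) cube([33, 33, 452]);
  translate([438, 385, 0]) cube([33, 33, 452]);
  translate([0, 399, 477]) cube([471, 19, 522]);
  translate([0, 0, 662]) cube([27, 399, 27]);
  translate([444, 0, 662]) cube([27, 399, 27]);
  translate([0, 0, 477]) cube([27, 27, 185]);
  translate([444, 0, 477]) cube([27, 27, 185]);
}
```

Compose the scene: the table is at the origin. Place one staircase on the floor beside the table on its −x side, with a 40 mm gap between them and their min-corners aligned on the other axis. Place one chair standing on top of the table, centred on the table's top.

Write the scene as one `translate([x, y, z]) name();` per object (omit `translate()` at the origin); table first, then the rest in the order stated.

table();
translate([-803, 0, 0]) staircase();
translate([138, 49, 697]) chair();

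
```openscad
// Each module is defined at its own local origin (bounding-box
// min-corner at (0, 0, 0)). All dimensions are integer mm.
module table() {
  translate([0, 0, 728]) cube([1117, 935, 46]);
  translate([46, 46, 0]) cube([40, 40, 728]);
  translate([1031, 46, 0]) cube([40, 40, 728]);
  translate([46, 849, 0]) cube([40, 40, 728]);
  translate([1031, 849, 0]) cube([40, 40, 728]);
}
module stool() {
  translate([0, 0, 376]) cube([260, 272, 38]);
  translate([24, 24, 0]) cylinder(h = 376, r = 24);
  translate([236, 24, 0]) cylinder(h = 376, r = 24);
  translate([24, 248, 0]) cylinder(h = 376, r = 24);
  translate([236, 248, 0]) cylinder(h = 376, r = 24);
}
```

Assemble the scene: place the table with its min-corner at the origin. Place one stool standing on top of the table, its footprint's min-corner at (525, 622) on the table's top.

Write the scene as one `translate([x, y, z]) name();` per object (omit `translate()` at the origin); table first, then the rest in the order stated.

table();
translate([525, 622, 774]) stool();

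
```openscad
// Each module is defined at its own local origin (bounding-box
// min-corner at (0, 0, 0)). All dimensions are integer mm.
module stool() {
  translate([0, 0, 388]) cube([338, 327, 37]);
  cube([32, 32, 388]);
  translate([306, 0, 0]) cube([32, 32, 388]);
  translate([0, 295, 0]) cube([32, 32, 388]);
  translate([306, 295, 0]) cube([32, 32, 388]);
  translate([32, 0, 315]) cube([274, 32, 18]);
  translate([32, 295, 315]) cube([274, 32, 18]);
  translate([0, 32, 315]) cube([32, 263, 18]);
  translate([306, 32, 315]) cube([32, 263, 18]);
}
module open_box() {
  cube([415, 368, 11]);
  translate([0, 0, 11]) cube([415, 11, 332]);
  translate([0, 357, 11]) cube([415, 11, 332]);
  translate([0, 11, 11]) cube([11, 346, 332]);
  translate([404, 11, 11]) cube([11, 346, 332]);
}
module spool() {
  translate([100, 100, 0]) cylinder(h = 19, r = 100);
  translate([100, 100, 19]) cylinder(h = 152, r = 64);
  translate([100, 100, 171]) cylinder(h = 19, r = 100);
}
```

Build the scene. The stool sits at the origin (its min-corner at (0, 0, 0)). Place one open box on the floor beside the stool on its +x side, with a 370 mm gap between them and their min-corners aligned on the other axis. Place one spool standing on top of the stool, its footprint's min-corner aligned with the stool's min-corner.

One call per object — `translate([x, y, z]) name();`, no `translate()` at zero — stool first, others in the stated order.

stool();
translate([708, 0, 0]) open_box();
translate([0, 0, 425]) spool();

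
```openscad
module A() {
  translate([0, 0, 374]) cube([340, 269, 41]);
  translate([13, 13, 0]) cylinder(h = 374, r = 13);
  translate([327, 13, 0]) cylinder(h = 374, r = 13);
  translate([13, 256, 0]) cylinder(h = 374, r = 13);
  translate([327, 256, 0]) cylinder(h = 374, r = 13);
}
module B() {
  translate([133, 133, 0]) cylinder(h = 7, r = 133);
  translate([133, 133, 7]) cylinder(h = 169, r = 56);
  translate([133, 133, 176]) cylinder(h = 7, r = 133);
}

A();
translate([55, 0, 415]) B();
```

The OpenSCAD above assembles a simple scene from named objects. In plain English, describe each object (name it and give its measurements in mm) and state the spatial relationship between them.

A is a simple wooden stool: a rectangular seat 340 mm (x) by 269 mm (y), 41 mm thick, top face at z = 415 mm, on four round legs, each 26 mm in diameter. The legs rest on z = 0, each leg's axis is inset half a diameter from the nearest pair of seat edges (so the leg's bounding box is flush with the corner).

B is a spool: two coaxial disc flanges of radius 133 mm and thickness 7 mm, joined by a core cylinder of radius 56 mm and height 169 mm. The lower flange rests on z = 0 and the three cylinders share a vertical axis.

The spool is on top of the stool.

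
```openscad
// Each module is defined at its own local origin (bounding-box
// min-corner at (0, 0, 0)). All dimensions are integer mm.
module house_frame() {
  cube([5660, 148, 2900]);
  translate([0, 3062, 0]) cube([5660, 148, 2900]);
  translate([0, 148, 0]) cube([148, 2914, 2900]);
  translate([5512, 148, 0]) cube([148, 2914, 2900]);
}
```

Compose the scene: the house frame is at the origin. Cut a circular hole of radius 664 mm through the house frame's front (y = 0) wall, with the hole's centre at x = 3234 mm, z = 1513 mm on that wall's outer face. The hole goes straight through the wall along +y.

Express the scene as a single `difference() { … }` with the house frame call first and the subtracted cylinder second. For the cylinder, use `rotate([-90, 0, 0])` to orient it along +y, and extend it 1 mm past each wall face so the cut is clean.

difference() {
  house_frame();
  translate([3234, -1, 1513]) rotate([-90, 0, 0]) cylinder(h = 150, r = 664);
}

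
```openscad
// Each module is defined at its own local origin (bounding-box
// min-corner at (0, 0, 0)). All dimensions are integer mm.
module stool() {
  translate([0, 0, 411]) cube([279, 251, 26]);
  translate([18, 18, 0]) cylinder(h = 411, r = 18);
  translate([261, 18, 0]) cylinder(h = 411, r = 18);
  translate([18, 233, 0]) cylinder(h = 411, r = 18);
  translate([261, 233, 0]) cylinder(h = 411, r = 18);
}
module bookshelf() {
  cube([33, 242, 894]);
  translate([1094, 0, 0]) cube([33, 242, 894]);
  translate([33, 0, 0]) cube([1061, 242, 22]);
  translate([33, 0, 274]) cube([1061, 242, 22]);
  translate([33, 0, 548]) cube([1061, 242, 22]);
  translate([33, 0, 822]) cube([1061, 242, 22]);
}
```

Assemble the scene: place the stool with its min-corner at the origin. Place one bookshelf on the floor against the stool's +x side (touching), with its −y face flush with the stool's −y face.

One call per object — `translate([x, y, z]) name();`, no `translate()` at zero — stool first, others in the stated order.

stool();
translate([279, 0, 0]) bookshelf();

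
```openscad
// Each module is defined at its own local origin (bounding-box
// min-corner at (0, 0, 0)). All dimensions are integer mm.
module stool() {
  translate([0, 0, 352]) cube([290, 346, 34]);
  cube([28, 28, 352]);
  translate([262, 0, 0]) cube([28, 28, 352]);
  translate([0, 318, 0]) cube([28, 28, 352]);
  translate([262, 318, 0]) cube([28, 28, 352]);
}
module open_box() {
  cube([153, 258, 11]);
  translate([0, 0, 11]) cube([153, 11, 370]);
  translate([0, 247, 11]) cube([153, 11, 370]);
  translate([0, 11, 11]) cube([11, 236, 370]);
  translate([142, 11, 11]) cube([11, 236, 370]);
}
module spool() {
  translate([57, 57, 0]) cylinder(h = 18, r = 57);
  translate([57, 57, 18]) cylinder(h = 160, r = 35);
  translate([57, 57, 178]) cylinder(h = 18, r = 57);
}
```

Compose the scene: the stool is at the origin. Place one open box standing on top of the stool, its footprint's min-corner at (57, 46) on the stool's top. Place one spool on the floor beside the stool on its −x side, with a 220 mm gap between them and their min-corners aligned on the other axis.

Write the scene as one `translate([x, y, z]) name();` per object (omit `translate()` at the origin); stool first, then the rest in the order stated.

stool();
translate([57, 46, 386]) open_box();
translate([-334, 0, 0]) spool();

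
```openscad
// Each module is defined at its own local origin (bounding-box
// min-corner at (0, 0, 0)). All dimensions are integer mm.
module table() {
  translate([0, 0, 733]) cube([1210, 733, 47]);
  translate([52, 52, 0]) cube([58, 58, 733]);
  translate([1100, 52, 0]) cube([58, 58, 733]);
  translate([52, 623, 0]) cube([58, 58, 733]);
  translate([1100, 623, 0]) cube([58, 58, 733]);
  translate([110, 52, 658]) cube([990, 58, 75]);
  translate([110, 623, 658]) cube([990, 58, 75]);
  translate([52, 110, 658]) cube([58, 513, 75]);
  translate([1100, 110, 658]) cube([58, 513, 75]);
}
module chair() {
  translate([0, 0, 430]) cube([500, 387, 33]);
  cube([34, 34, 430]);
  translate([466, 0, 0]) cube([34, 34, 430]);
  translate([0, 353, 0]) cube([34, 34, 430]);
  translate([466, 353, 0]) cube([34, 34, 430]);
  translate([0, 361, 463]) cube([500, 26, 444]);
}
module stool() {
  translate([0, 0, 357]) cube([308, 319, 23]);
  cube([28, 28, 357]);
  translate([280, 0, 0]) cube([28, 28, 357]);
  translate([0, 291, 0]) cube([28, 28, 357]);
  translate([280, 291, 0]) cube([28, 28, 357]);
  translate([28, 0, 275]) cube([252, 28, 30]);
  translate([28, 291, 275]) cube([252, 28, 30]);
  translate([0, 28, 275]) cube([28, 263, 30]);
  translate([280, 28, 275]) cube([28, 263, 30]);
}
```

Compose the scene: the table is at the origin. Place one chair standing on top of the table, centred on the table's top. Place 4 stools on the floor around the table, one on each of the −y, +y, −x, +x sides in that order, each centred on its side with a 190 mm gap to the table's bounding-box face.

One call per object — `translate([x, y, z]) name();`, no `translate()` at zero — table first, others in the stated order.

table();
translate([355, 173, 780]) chair();
translate([451, -509, 0]) stool();
translate([451, 923, 0]) stool();
translate([-498, 207, 0]) stool();
translate([1400, 207, 0]) stool();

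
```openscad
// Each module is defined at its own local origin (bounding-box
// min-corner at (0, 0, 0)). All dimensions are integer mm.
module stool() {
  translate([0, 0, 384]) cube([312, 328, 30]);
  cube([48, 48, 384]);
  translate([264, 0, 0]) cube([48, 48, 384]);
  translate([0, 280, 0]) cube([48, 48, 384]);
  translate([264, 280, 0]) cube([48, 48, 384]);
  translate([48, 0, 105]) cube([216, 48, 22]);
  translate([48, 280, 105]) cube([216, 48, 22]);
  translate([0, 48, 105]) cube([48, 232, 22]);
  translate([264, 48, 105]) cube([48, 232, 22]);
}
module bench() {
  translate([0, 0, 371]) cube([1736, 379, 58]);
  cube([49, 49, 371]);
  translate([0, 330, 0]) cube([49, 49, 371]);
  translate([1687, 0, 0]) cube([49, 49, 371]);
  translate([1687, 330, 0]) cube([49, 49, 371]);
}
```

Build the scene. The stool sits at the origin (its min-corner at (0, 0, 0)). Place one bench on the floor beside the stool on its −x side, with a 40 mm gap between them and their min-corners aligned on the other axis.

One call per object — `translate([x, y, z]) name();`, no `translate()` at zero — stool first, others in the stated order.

stool();
translate([-1776, 0, 0]) bench();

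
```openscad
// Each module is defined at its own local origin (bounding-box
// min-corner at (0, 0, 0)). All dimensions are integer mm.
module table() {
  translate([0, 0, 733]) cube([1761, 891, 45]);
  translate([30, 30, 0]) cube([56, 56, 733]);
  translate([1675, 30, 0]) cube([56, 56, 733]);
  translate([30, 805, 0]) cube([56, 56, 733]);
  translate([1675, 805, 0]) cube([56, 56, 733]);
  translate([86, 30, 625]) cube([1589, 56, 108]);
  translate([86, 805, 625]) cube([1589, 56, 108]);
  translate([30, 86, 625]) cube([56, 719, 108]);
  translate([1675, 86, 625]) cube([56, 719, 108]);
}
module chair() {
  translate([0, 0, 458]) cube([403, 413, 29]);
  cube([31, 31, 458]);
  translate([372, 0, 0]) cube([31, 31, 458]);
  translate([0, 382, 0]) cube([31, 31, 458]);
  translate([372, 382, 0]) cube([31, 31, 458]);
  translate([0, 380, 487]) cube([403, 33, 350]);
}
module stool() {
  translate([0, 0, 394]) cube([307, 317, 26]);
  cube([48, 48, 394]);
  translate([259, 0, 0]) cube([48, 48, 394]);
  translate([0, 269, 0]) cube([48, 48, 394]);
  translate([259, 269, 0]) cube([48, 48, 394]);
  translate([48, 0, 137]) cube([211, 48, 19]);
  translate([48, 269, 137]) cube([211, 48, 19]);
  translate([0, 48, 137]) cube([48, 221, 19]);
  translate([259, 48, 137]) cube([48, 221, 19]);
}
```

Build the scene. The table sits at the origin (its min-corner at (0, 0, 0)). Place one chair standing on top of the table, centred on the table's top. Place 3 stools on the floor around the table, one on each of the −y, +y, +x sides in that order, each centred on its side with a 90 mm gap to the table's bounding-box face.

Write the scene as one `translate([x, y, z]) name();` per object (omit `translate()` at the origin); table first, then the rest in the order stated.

table();
translate([679, 239, 778]) chair();
translate([727, -407, 0]) stool();
translate([727, 981, 0]) stool();
translate([1851, 287, 0]) stool();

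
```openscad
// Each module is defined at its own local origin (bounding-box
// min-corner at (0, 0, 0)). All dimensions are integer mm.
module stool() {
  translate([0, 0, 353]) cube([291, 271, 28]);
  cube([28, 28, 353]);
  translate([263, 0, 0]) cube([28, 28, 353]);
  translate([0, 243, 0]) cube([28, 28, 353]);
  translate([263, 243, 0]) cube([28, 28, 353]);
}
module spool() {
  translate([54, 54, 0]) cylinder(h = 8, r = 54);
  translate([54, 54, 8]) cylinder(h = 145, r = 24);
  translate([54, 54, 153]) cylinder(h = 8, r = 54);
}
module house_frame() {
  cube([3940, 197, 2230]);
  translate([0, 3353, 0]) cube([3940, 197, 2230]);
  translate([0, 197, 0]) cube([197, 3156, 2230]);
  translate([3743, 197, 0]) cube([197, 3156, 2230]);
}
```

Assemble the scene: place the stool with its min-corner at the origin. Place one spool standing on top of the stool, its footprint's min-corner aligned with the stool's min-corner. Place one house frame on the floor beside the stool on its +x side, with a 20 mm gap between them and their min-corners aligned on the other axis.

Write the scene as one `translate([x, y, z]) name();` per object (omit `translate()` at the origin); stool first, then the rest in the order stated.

stool();
translate([0, 0, 381]) spool();
translate([311, 0, 0]) house_frame();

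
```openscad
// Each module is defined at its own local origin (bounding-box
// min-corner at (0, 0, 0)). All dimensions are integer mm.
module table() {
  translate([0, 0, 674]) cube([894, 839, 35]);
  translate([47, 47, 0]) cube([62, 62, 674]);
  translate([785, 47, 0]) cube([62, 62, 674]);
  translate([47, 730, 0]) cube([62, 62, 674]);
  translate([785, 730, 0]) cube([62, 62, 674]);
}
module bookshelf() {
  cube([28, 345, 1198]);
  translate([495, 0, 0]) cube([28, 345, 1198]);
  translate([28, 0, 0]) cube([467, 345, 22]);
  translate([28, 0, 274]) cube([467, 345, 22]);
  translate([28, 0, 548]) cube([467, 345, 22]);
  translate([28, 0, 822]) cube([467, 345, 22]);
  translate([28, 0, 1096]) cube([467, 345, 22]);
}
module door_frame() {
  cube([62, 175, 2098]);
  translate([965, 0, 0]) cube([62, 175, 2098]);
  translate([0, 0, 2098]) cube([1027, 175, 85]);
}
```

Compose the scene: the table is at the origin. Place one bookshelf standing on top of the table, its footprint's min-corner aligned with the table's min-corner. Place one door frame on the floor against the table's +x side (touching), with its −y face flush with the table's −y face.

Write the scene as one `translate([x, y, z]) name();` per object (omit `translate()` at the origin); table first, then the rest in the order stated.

table();
translate([0, 0, 709]) bookshelf();
translate([894, 0, 0]) door_frame();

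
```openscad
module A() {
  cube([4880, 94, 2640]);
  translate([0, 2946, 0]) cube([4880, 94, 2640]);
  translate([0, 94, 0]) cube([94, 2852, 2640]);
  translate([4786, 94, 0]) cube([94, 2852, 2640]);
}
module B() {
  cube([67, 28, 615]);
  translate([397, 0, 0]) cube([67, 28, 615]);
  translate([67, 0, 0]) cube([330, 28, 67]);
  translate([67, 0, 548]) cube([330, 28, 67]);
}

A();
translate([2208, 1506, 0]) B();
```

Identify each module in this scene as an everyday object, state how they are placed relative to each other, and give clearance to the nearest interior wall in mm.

Clearances: x = 2114, y = 1412; minimum 1412 mm.

A is a house frame. B is a picture frame. The picture frame sits inside the house frame, centred. The clearance to the nearest interior wall is 1412 mm.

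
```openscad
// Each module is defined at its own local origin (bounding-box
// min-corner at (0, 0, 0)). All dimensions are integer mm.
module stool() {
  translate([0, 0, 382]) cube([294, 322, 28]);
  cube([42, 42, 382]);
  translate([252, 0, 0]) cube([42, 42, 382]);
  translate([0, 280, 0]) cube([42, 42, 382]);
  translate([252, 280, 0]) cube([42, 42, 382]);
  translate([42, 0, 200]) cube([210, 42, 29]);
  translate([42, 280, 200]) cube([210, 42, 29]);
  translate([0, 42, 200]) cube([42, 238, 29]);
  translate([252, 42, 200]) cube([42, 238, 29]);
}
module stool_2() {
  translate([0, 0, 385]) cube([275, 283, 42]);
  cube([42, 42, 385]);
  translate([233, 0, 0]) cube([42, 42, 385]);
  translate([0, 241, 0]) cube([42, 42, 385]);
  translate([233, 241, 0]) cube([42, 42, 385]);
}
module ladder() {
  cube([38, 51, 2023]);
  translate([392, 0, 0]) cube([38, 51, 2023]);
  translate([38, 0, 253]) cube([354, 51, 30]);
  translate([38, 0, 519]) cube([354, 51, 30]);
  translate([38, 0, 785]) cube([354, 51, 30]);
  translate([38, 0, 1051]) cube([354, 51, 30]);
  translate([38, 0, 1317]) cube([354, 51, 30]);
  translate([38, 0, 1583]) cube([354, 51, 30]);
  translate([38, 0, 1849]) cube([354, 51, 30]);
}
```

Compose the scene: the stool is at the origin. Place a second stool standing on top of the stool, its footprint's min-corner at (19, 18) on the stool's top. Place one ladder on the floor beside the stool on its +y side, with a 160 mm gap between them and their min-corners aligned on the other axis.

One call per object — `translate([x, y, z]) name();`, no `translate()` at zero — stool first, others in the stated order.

stool();
translate([19, 18, 410]) stool_2();
translate([0, 482, 0]) ladder();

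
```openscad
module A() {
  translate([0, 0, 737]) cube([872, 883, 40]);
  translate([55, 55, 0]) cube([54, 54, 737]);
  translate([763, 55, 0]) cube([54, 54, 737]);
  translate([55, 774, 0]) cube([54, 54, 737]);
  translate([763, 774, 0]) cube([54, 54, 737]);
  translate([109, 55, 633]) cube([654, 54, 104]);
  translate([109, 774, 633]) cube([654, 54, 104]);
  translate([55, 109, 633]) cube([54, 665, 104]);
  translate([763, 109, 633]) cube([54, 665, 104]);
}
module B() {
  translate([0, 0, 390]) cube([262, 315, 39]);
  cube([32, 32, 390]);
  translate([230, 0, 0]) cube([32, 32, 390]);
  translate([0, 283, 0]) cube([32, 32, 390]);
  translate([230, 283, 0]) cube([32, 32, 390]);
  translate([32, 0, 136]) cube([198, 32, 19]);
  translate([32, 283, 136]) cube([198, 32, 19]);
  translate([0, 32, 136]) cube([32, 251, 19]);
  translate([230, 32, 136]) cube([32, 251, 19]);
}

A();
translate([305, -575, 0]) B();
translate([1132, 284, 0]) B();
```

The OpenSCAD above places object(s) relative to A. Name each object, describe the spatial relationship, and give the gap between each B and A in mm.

Each stool's nearest face is 260 mm from the table's bounding box.

A is a table. B is a stool. Two stools sit around the table at the −y, +x sides. The gap between each stool and the table is 260 mm.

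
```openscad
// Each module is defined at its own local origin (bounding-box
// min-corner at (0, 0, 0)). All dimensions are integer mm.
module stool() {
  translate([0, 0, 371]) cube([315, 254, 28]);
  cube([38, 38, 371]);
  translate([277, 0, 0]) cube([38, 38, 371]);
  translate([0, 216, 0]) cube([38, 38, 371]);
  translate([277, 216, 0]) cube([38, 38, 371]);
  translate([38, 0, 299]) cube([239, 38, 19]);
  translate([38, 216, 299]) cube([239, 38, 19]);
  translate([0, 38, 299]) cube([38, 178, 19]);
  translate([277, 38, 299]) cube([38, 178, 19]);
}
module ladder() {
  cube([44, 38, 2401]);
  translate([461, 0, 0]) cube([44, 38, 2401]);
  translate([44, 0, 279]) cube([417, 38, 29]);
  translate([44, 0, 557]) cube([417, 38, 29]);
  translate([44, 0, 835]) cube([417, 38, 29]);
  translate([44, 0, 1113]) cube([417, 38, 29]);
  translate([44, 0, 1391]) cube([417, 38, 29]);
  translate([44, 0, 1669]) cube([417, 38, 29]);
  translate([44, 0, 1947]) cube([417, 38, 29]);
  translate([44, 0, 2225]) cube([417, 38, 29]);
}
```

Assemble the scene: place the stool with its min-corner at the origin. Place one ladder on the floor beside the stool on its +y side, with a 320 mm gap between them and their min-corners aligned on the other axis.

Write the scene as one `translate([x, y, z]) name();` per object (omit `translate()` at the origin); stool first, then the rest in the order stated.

stool();
translate([0, 574, 0]) ladder();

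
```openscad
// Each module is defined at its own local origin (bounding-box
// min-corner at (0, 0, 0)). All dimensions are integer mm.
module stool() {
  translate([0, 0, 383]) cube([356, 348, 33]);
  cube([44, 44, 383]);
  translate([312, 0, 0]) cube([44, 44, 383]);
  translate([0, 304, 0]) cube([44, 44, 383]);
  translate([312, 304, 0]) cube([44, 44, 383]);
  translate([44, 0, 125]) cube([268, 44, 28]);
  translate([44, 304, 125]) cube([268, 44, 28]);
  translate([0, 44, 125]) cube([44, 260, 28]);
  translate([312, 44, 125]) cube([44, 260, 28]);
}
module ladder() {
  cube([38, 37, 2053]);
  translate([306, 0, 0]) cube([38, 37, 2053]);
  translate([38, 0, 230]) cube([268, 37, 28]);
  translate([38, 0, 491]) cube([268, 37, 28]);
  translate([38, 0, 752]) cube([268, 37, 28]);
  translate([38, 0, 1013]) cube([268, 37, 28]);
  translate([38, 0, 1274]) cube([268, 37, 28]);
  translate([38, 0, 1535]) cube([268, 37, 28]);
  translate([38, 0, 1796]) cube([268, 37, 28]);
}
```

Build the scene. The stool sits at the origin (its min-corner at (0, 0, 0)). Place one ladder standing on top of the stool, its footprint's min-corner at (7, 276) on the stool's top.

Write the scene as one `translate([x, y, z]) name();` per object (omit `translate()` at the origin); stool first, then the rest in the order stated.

stool();
translate([7, 276, 416]) ladder();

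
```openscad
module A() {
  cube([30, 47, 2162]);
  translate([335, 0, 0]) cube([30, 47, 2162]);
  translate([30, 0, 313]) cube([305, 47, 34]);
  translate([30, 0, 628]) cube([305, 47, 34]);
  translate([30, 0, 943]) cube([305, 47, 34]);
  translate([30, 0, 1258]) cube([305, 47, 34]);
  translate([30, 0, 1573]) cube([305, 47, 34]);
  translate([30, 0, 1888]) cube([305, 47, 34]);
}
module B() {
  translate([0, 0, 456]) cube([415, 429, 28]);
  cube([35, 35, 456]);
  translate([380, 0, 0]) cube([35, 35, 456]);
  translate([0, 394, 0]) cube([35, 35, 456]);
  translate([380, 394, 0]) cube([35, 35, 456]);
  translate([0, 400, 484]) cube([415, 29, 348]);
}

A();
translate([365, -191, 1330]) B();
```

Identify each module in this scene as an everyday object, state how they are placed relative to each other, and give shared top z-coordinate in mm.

A is a ladder. B is a chair. The chair is beside the ladder with their tops flush at z = 2162. The shared top z-coordinate is 2162 mm.

Both tops at z = 2162 mm.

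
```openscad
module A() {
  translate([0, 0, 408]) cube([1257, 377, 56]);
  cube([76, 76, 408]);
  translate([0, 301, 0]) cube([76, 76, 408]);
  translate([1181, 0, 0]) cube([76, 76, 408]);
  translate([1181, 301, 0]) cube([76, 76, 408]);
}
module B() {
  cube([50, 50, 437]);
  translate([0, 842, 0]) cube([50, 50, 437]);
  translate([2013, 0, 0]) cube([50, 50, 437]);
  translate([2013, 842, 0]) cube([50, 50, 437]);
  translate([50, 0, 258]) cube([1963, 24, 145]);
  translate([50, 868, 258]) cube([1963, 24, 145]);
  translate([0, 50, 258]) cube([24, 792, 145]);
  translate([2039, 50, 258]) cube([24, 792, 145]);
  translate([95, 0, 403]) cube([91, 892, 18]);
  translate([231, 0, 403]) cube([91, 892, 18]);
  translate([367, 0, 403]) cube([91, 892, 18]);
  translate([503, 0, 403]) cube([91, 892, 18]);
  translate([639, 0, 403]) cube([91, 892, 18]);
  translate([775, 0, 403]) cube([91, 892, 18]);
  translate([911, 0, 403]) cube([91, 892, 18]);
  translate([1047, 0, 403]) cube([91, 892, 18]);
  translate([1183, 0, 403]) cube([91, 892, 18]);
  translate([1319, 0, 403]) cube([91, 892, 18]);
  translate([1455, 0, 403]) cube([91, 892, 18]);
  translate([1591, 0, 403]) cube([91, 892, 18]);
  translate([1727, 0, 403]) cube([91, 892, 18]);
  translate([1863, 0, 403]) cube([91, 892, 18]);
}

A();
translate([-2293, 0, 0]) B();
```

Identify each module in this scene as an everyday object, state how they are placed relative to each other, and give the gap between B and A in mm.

A is a bench. B is a bed frame. The bed frame is on the floor beside the bench on its −x side. The gap between the bed frame and the bench is 230 mm.

The bed frame's nearest face is 230 mm from the bench's −x face.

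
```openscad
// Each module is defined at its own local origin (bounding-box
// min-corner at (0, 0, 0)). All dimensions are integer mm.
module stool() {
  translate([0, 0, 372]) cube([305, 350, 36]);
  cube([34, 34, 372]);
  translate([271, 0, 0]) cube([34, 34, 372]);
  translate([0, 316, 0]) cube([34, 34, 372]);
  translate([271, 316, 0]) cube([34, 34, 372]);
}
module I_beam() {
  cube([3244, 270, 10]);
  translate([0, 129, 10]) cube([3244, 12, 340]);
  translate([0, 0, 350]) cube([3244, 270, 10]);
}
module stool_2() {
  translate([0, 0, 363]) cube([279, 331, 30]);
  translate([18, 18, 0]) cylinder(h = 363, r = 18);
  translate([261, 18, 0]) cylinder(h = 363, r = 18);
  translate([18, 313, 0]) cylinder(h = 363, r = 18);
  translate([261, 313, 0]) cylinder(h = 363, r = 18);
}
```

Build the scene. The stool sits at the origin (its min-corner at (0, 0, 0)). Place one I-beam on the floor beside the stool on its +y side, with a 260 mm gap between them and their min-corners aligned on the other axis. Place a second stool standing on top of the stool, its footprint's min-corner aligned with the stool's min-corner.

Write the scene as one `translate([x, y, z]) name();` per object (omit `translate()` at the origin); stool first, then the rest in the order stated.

stool();
translate([0, 610, 0]) I_beam();
translate([0, 0, 408]) stool_2();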